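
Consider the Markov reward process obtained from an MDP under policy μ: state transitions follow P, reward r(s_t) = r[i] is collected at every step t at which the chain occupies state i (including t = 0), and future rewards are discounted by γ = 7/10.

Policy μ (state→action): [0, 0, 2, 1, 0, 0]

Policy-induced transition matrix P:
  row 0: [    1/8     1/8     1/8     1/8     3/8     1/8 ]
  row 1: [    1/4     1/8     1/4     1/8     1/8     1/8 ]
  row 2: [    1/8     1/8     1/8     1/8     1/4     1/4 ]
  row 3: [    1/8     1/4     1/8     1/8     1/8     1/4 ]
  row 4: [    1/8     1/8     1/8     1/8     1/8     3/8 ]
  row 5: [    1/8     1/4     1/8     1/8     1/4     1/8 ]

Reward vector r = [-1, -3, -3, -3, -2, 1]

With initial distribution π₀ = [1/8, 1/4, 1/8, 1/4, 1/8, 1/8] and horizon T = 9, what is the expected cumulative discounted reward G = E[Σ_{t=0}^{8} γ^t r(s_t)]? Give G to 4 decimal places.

G = -5.7991

t=0: π = [0.1250, 0.2500, 0.1250, 0.2500, 0.1250, 0.1250], E[r] = -2.1250, γ^t·E[r] = -2.125000, running G = -2.125000
t=1: π = [0.1563, 0.1719, 0.1563, 0.1250, 0.1875, 0.2031], E[r] = -1.6875, γ^t·E[r] = -1.181250, running G = -3.306250
t=2: π = [0.1465, 0.1660, 0.1465, 0.1250, 0.2090, 0.2070], E[r] = -1.6699, γ^t·E[r] = -0.818262, running G = -4.124512
t=3: π = [0.1458, 0.1665, 0.1458, 0.1250, 0.2058, 0.2112], E[r] = -1.6580, γ^t·E[r] = -0.568680, running G = -4.693192
t=4: π = [0.1458, 0.1670, 0.1458, 0.1250, 0.2061, 0.2103], E[r] = -1.6611, γ^t·E[r] = -0.398838, running G = -5.092030
t=5: π = [0.1459, 0.1669, 0.1459, 0.1250, 0.2060, 0.2104], E[r] = -1.6608, γ^t·E[r] = -0.279133, running G = -5.371163
t=6: π = [0.1459, 0.1669, 0.1459, 0.1250, 0.2060, 0.2104], E[r] = -1.6609, γ^t·E[r] = -0.195399, running G = -5.566562
t=7: π = [0.1459, 0.1669, 0.1459, 0.1250, 0.2060, 0.2104], E[r] = -1.6608, γ^t·E[r] = -0.136778, running G = -5.703340
t=8: π = [0.1459, 0.1669, 0.1459, 0.1250, 0.2060, 0.2104], E[r] = -1.6609, γ^t·E[r] = -0.095745, running G = -5.799085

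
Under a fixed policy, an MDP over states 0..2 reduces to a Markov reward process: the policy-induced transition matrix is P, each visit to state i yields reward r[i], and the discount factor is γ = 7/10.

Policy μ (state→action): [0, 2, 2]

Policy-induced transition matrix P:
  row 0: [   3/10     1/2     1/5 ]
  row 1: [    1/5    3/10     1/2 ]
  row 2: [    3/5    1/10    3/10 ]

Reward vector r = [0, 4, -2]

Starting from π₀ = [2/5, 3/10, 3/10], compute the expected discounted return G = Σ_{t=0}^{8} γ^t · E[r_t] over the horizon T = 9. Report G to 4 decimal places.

G = 1.9174

t=0: π = [0.4000, 0.3000, 0.3000], E[r] = 0.6000, γ^t·E[r] = 0.600000, running G = 0.600000
t=1: π = [0.3600, 0.3200, 0.3200], E[r] = 0.6400, γ^t·E[r] = 0.448000, running G = 1.048000
t=2: π = [0.3640, 0.3080, 0.3280], E[r] = 0.5760, γ^t·E[r] = 0.282240, running G = 1.330240
t=3: π = [0.3676, 0.3072, 0.3252], E[r] = 0.5784, γ^t·E[r] = 0.198391, running G = 1.528631
t=4: π = [0.3668, 0.3085, 0.3247], E[r] = 0.5846, γ^t·E[r] = 0.140353, running G = 1.668984
t=5: π = [0.3666, 0.3084, 0.3250], E[r] = 0.5837, γ^t·E[r] = 0.098103, running G = 1.767087
t=6: π = [0.3667, 0.3083, 0.3250], E[r] = 0.5832, γ^t·E[r] = 0.068610, running G = 1.835697
t=7: π = [0.3667, 0.3083, 0.3250], E[r] = 0.5833, γ^t·E[r] = 0.048038, running G = 1.883735
t=8: π = [0.3667, 0.3083, 0.3250], E[r] = 0.5834, γ^t·E[r] = 0.033629, running G = 1.917364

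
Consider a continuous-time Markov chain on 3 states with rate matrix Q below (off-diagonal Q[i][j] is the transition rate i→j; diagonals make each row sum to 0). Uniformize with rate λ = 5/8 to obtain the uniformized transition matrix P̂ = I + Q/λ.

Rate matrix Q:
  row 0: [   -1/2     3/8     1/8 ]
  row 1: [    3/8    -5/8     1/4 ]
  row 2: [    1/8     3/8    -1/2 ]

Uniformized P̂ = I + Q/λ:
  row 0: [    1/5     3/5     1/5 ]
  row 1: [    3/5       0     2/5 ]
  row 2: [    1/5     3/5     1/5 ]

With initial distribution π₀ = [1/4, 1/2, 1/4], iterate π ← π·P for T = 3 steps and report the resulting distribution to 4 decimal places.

π = [0.3680, 0.3480, 0.2840]

t=0: π = [0.2500, 0.5000, 0.2500]
t=1: π = [0.4000, 0.3000, 0.3000]
t=2: π = [0.3200, 0.4200, 0.2600]
t=3: π = [0.3680, 0.3480, 0.2840]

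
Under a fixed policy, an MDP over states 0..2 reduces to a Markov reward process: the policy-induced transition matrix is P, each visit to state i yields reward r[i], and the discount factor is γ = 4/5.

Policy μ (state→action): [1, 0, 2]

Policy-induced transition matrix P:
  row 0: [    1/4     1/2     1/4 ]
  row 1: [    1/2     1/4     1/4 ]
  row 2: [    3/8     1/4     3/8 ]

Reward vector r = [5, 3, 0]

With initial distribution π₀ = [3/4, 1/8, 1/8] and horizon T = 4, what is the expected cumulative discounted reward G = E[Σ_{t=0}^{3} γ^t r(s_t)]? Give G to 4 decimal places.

t=0: π = [0.7500, 0.1250, 0.1250], E[r] = 4.1250, γ^t·E[r] = 4.125000, running G = 4.125000
t=1: π = [0.2969, 0.4375, 0.2656], E[r] = 2.7969, γ^t·E[r] = 2.237500, running G = 6.362500
t=2: π = [0.3926, 0.3242, 0.2832], E[r] = 2.9355, γ^t·E[r] = 1.878750, running G = 8.241250
t=3: π = [0.3665, 0.3481, 0.2854], E[r] = 2.8767, γ^t·E[r] = 1.472875, running G = 9.714125

G = 9.7141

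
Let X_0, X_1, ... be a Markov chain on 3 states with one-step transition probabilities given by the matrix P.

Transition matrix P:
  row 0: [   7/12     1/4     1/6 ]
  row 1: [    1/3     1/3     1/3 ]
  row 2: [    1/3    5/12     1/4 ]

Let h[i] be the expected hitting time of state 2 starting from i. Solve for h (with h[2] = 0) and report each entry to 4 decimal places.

First-step conditioning: h[2] = 0; for i ≠ 2, h[i] = 1 + Σ_k P[i][k]·h[k].
  h[0] = 1 + 7/12·h[0] + 1/4·h[1]
  h[1] = 1 + 1/3·h[0] + 1/3·h[1]
Solving the 2×2 linear system over states ≠ 2 gives exactly h = [33/7, 27/7, 0] (h[2] = 0 is the target).

h = [4.7143, 3.8571, 0.0000]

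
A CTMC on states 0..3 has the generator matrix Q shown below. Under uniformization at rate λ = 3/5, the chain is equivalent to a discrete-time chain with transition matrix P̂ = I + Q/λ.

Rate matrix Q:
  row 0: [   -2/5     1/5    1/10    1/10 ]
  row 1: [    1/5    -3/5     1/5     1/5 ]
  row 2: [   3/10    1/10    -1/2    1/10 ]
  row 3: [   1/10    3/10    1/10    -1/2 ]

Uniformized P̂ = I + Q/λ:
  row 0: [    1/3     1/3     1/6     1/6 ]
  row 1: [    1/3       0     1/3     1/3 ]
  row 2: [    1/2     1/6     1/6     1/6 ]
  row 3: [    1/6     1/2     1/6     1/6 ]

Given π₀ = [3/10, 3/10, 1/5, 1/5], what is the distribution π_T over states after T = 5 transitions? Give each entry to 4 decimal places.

π = [0.3333, 0.2498, 0.2084, 0.2084]

t=0: π = [0.3000, 0.3000, 0.2000, 0.2000]
t=1: π = [0.3333, 0.2333, 0.2167, 0.2167]
t=2: π = [0.3333, 0.2556, 0.2056, 0.2056]
t=3: π = [0.3333, 0.2481, 0.2093, 0.2093]
t=4: π = [0.3333, 0.2506, 0.2080, 0.2080]
t=5: π = [0.3333, 0.2498, 0.2084, 0.2084]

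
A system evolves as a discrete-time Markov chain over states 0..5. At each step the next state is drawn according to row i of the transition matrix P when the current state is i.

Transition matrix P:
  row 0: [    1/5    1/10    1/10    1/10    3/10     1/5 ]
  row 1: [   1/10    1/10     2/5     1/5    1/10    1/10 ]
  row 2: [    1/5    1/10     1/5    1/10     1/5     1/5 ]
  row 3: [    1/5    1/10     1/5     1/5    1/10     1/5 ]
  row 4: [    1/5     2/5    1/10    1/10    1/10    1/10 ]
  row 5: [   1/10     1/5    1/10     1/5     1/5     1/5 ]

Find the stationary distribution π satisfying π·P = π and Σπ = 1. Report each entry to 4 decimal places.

π = [0.1666, 0.1671, 0.1833, 0.1482, 0.1683, 0.1665]

Balance equations π_j = Σ_i π_i·P[i][j]:
  π_0 = 1/5·π_0 + 1/10·π_1 + 1/5·π_2 + 1/5·π_3 + 1/5·π_4 + 1/10·π_5
  π_1 = 1/10·π_0 + 1/10·π_1 + 1/10·π_2 + 1/10·π_3 + 2/5·π_4 + 1/5·π_5
  π_2 = 1/10·π_0 + 2/5·π_1 + 1/5·π_2 + 1/5·π_3 + 1/10·π_4 + 1/10·π_5
  π_3 = 1/10·π_0 + 1/5·π_1 + 1/10·π_2 + 1/5·π_3 + 1/10·π_4 + 1/5·π_5
  π_4 = 3/10·π_0 + 1/10·π_1 + 1/5·π_2 + 1/10·π_3 + 1/10·π_4 + 1/5·π_5
  normalize: π_0 + π_1 + π_2 + π_3 + π_4 + π_5 = 1
Solving the linear system gives exactly π = [4287/25726, 17199/102904, 18861/102904, 1906/12863, 17319/102904, 17129/102904].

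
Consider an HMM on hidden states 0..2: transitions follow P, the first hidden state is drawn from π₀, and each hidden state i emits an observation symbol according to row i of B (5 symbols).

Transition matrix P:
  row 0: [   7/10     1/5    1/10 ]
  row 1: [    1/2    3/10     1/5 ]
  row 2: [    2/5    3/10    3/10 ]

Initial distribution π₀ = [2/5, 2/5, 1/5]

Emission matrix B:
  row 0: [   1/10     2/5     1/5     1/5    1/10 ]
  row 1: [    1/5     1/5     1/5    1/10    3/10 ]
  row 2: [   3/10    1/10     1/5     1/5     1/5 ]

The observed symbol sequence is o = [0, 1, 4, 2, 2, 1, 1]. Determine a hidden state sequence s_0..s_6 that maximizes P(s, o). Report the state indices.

t=0: δ = [4.000e-02, 8.000e-02, 6.000e-02]  (obs o_0=0)
t=1: δ = [1.600e-02, 4.800e-03, 1.800e-03]  ψ = [1, 1, 2]  (obs o_1=1)
t=2: δ = [1.120e-03, 9.600e-04, 3.200e-04]  ψ = [0, 0, 0]  (obs o_2=4)
t=3: δ = [1.568e-04, 5.760e-05, 3.840e-05]  ψ = [0, 1, 1]  (obs o_3=2)
t=4: δ = [2.195e-05, 6.272e-06, 3.136e-06]  ψ = [0, 0, 0]  (obs o_4=2)
t=5: δ = [6.147e-06, 8.781e-07, 2.195e-07]  ψ = [0, 0, 0]  (obs o_5=1)
t=6: δ = [1.721e-06, 2.459e-07, 6.147e-08]  ψ = [0, 0, 0]  (obs o_6=1)
backtrack: best end state = 0; path = [1, 0, 0, 0, 0, 0, 0]

path = [1, 0, 0, 0, 0, 0, 0]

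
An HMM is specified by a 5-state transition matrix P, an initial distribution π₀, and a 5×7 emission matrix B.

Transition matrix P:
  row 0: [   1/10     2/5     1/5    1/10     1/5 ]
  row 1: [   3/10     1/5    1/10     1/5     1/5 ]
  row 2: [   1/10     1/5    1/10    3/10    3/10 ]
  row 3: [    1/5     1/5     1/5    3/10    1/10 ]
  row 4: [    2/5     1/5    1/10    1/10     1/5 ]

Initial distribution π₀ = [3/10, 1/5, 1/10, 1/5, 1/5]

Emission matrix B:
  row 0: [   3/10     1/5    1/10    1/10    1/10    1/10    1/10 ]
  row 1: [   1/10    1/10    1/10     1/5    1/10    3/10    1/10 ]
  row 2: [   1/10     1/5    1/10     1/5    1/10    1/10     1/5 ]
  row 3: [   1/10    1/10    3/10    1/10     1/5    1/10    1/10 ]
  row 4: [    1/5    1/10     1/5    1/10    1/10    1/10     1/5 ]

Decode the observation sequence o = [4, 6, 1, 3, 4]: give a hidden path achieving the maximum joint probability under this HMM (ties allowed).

t=0: δ = [3.000e-02, 2.000e-02, 1.000e-02, 4.000e-02, 2.000e-02]  (obs o_0=4)
t=1: δ = [8.000e-04, 1.200e-03, 1.600e-03, 1.200e-03, 1.200e-03]  ψ = [3, 0, 3, 3, 0]  (obs o_1=6)
t=2: δ = [9.600e-05, 3.200e-05, 4.800e-05, 4.800e-05, 4.800e-05]  ψ = [4, 0, 3, 2, 2]  (obs o_2=1)
t=3: δ = [1.920e-06, 7.680e-06, 3.840e-06, 1.440e-06, 1.920e-06]  ψ = [4, 0, 0, 2, 0]  (obs o_3=3)
t=4: δ = [2.304e-07, 1.536e-07, 7.680e-08, 3.072e-07, 1.536e-07]  ψ = [1, 1, 1, 1, 1]  (obs o_4=4)
backtrack: best end state = 3; path = [0, 4, 0, 1, 3]

path = [0, 4, 0, 1, 3]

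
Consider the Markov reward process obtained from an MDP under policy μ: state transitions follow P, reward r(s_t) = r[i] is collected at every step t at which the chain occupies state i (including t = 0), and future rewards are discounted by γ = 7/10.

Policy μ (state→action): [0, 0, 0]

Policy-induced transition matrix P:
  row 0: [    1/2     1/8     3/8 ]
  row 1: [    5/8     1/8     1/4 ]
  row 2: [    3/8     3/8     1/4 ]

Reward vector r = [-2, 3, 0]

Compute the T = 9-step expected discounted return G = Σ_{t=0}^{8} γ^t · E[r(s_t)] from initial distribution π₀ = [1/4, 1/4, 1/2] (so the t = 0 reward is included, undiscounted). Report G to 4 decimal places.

G = -0.4482

t=0: π = [0.2500, 0.2500, 0.5000], E[r] = 0.2500, γ^t·E[r] = 0.250000, running G = 0.250000
t=1: π = [0.4688, 0.2500, 0.2813], E[r] = -0.1875, γ^t·E[r] = -0.131250, running G = 0.118750
t=2: π = [0.4961, 0.1953, 0.3086], E[r] = -0.4063, γ^t·E[r] = -0.199063, running G = -0.080313
t=3: π = [0.4858, 0.2021, 0.3120], E[r] = -0.3652, γ^t·E[r] = -0.125275, running G = -0.205588
t=4: π = [0.4863, 0.2030, 0.3107], E[r] = -0.3635, γ^t·E[r] = -0.087282, running G = -0.292870
t=5: π = [0.4865, 0.2027, 0.3108], E[r] = -0.3650, γ^t·E[r] = -0.061349, running G = -0.354219
t=6: π = [0.4865, 0.2027, 0.3108], E[r] = -0.3649, γ^t·E[r] = -0.042929, running G = -0.397148
t=7: π = [0.4865, 0.2027, 0.3108], E[r] = -0.3649, γ^t·E[r] = -0.030048, running G = -0.427196
t=8: π = [0.4865, 0.2027, 0.3108], E[r] = -0.3649, γ^t·E[r] = -0.021034, running G = -0.448229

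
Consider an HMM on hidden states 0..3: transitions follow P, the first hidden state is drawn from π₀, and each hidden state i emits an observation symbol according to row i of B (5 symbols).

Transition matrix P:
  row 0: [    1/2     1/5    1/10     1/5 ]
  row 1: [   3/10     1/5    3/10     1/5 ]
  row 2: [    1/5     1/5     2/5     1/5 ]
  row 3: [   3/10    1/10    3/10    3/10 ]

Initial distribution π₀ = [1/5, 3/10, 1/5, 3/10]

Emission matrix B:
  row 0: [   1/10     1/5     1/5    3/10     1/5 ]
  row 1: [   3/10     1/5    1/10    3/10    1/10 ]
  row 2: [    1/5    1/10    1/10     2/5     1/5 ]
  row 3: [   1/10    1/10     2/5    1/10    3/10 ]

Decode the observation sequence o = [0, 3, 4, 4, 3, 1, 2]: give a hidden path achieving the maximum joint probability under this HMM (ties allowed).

path = [1, 0, 0, 0, 0, 0, 0]

t=0: δ = [2.000e-02, 9.000e-02, 4.000e-02, 3.000e-02]  (obs o_0=0)
t=1: δ = [8.100e-03, 5.400e-03, 1.080e-02, 1.800e-03]  ψ = [1, 1, 1, 1]  (obs o_1=3)
t=2: δ = [8.100e-04, 2.160e-04, 8.640e-04, 6.480e-04]  ψ = [0, 2, 2, 2]  (obs o_2=4)
t=3: δ = [8.100e-05, 1.728e-05, 6.912e-05, 5.832e-05]  ψ = [0, 2, 2, 3]  (obs o_3=4)
t=4: δ = [1.215e-05, 4.860e-06, 1.106e-05, 1.750e-06]  ψ = [0, 0, 2, 3]  (obs o_4=3)
t=5: δ = [1.215e-06, 4.860e-07, 4.424e-07, 2.430e-07]  ψ = [0, 0, 2, 0]  (obs o_5=1)
t=6: δ = [1.215e-07, 2.430e-08, 1.769e-08, 9.720e-08]  ψ = [0, 0, 2, 0]  (obs o_6=2)
backtrack: best end state = 0; path = [1, 0, 0, 0, 0, 0, 0]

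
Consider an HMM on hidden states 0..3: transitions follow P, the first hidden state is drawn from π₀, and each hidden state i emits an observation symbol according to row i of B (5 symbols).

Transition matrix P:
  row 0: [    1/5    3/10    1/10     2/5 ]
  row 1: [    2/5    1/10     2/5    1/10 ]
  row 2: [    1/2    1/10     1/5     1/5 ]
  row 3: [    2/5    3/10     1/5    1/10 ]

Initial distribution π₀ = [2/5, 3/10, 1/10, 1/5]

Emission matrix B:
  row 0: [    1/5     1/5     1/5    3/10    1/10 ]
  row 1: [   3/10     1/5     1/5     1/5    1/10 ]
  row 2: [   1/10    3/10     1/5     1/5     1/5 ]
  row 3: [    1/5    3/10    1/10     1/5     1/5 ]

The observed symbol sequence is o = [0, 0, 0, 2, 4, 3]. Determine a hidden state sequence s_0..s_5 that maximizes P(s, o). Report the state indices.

path = [1, 0, 1, 0, 3, 0]

t=0: δ = [8.000e-02, 9.000e-02, 1.000e-02, 4.000e-02]  (obs o_0=0)
t=1: δ = [7.200e-03, 7.200e-03, 3.600e-03, 6.400e-03]  ψ = [1, 0, 1, 0]  (obs o_1=0)
t=2: δ = [5.760e-04, 6.480e-04, 2.880e-04, 5.760e-04]  ψ = [1, 0, 1, 0]  (obs o_2=0)
t=3: δ = [5.184e-05, 3.456e-05, 5.184e-05, 2.304e-05]  ψ = [1, 0, 1, 0]  (obs o_3=2)
t=4: δ = [2.592e-06, 1.555e-06, 2.765e-06, 4.147e-06]  ψ = [2, 0, 1, 0]  (obs o_4=4)
t=5: δ = [4.977e-07, 2.488e-07, 1.659e-07, 2.074e-07]  ψ = [3, 3, 3, 0]  (obs o_5=3)
backtrack: best end state = 0; path = [1, 0, 1, 0, 3, 0]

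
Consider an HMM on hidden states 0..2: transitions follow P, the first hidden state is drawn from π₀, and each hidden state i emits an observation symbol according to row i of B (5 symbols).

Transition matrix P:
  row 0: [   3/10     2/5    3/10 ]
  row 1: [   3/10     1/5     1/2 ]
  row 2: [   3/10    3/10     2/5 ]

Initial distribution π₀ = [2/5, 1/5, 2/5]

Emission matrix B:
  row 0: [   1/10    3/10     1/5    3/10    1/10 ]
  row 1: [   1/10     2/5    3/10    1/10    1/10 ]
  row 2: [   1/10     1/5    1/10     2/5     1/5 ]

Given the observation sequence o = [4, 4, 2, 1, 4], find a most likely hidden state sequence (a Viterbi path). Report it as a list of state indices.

t=0: δ = [4.000e-02, 2.000e-02, 8.000e-02]  (obs o_0=4)
t=1: δ = [2.400e-03, 2.400e-03, 6.400e-03]  ψ = [2, 2, 2]  (obs o_1=4)
t=2: δ = [3.840e-04, 5.760e-04, 2.560e-04]  ψ = [2, 2, 2]  (obs o_2=2)
t=3: δ = [5.184e-05, 6.144e-05, 5.760e-05]  ψ = [1, 0, 1]  (obs o_3=1)
t=4: δ = [1.843e-06, 2.074e-06, 6.144e-06]  ψ = [1, 0, 1]  (obs o_4=4)
backtrack: best end state = 2; path = [2, 2, 0, 1, 2]

path = [2, 2, 0, 1, 2]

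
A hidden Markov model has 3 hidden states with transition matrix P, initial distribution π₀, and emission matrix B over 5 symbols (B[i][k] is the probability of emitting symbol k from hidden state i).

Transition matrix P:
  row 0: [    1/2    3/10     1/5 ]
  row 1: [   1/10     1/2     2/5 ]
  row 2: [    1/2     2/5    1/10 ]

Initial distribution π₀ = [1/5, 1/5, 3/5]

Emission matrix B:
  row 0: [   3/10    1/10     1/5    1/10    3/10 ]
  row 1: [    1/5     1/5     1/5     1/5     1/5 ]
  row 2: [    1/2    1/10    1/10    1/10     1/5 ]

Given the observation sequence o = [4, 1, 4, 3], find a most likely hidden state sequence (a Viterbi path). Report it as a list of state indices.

t=0: δ = [6.000e-02, 4.000e-02, 1.200e-01]  (obs o_0=4)
t=1: δ = [6.000e-03, 9.600e-03, 1.600e-03]  ψ = [2, 2, 1]  (obs o_1=1)
t=2: δ = [9.000e-04, 9.600e-04, 7.680e-04]  ψ = [0, 1, 1]  (obs o_2=4)
t=3: δ = [4.500e-05, 9.600e-05, 3.840e-05]  ψ = [0, 1, 1]  (obs o_3=3)
backtrack: best end state = 1; path = [2, 1, 1, 1]

path = [2, 1, 1, 1]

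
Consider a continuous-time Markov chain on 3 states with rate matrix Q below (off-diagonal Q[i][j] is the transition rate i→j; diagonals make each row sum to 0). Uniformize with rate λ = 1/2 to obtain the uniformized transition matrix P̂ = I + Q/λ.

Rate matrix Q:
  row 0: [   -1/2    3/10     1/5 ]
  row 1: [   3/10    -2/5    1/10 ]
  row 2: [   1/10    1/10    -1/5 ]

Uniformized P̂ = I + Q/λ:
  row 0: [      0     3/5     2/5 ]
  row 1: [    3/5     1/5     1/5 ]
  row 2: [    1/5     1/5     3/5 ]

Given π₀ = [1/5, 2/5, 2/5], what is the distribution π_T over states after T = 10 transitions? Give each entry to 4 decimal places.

π = [0.2691, 0.3078, 0.4231]

t=0: π = [0.2000, 0.4000, 0.4000]
t=1: π = [0.3200, 0.2800, 0.4000]
t=2: π = [0.2480, 0.3280, 0.4240]
t=3: π = [0.2816, 0.2992, 0.4192]
t=4: π = [0.2634, 0.3126, 0.4240]
t=5: π = [0.2724, 0.3053, 0.4223]
t=6: π = [0.2677, 0.3090, 0.4234]
t=7: π = [0.2700, 0.3071, 0.4229]
t=8: π = [0.2688, 0.3080, 0.4232]
t=9: π = [0.2694, 0.3075, 0.4230]
t=10: π = [0.2691, 0.3078, 0.4231]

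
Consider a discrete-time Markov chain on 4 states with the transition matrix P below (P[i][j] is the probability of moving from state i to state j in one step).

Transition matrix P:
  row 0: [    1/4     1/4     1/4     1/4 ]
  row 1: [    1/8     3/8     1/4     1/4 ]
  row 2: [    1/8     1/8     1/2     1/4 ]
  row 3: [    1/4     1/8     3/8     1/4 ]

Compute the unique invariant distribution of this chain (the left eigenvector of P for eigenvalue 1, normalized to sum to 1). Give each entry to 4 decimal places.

π = [0.1786, 0.1964, 0.3750, 0.2500]

Balance equations π_j = Σ_i π_i·P[i][j]:
  π_0 = 1/4·π_0 + 1/8·π_1 + 1/8·π_2 + 1/4·π_3
  π_1 = 1/4·π_0 + 3/8·π_1 + 1/8·π_2 + 1/8·π_3
  π_2 = 1/4·π_0 + 1/4·π_1 + 1/2·π_2 + 3/8·π_3
  normalize: π_0 + π_1 + π_2 + π_3 = 1
Solving the linear system gives exactly π = [5/28, 11/56, 3/8, 1/4].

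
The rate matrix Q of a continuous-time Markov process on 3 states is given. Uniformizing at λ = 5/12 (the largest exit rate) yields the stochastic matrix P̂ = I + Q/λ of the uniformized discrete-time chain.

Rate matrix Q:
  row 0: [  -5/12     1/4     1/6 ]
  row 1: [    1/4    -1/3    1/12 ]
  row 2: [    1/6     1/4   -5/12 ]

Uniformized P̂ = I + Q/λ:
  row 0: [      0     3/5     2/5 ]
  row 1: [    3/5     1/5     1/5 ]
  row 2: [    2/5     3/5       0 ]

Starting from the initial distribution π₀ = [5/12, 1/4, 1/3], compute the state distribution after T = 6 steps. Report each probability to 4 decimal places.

t=0: π = [0.4167, 0.2500, 0.3333]
t=1: π = [0.2833, 0.5000, 0.2167]
t=2: π = [0.3867, 0.4000, 0.2133]
t=3: π = [0.3253, 0.4400, 0.2347]
t=4: π = [0.3579, 0.4240, 0.2181]
t=5: π = [0.3417, 0.4304, 0.2279]
t=6: π = [0.3494, 0.4278, 0.2227]

π = [0.3494, 0.4278, 0.2227]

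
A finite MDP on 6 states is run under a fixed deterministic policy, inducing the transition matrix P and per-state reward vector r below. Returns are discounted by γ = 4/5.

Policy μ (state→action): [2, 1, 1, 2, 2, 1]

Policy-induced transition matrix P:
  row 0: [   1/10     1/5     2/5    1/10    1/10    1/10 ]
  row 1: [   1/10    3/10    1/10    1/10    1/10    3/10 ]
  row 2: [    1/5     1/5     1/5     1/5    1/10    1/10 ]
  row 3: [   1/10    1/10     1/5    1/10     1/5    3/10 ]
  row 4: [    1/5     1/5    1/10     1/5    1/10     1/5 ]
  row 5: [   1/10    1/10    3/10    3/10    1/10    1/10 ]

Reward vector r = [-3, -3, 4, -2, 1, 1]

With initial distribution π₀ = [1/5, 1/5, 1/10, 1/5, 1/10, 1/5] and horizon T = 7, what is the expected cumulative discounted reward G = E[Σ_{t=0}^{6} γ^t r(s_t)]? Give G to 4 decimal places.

G = -1.1831

t=0: π = [0.2000, 0.2000, 0.1000, 0.2000, 0.1000, 0.2000], E[r] = -0.9000, γ^t·E[r] = -0.900000, running G = -0.900000
t=1: π = [0.1200, 0.1800, 0.2300, 0.1600, 0.1200, 0.1900], E[r] = 0.0100, γ^t·E[r] = 0.008000, running G = -0.892000
t=2: π = [0.1350, 0.1830, 0.2130, 0.1730, 0.1160, 0.1800], E[r] = -0.1520, γ^t·E[r] = -0.097280, running G = -0.989280
t=3: π = [0.1329, 0.1830, 0.2151, 0.1689, 0.1173, 0.1828], E[r] = -0.1250, γ^t·E[r] = -0.064000, running G = -1.053280
t=4: π = [0.1332, 0.1831, 0.2148, 0.1698, 0.1169, 0.1821], E[r] = -0.1304, γ^t·E[r] = -0.053408, running G = -1.106688
t=5: π = [0.1332, 0.1831, 0.2149, 0.1696, 0.1170, 0.1823], E[r] = -0.1294, γ^t·E[r] = -0.042398, running G = -1.149085
t=6: π = [0.1332, 0.1831, 0.2149, 0.1696, 0.1170, 0.1822], E[r] = -0.1296, γ^t·E[r] = -0.033973, running G = -1.183058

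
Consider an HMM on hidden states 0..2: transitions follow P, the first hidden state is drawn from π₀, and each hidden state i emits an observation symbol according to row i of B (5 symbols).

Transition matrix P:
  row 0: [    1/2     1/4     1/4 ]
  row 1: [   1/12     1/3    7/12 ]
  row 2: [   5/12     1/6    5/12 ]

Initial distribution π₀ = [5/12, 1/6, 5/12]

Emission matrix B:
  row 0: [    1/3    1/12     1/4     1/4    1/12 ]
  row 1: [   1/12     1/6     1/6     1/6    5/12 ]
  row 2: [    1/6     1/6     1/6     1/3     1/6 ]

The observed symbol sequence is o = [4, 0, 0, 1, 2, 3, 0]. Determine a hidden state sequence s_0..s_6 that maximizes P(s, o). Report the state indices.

path = [2, 0, 0, 0, 0, 0, 0]

t=0: δ = [3.472e-02, 6.944e-02, 6.944e-02]  (obs o_0=4)
t=1: δ = [9.645e-03, 1.929e-03, 6.752e-03]  ψ = [2, 1, 1]  (obs o_1=0)
t=2: δ = [1.608e-03, 2.009e-04, 4.689e-04]  ψ = [0, 0, 2]  (obs o_2=0)
t=3: δ = [6.698e-05, 6.698e-05, 6.698e-05]  ψ = [0, 0, 0]  (obs o_3=1)
t=4: δ = [8.372e-06, 3.721e-06, 6.512e-06]  ψ = [0, 1, 1]  (obs o_4=2)
t=5: δ = [1.047e-06, 3.489e-07, 9.044e-07]  ψ = [0, 0, 2]  (obs o_5=3)
t=6: δ = [1.744e-07, 2.180e-08, 6.281e-08]  ψ = [0, 0, 2]  (obs o_6=0)
backtrack: best end state = 0; path = [2, 0, 0, 0, 0, 0, 0]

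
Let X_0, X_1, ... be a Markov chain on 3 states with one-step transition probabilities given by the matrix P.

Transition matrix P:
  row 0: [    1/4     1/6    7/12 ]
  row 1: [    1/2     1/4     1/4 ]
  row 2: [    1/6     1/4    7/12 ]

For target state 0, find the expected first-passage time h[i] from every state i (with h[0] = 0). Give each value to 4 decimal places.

h = [0.0000, 2.6667, 4.0000]

First-step conditioning: h[0] = 0; for i ≠ 0, h[i] = 1 + Σ_k P[i][k]·h[k].
  h[1] = 1 + 1/4·h[1] + 1/4·h[2]
  h[2] = 1 + 1/4·h[1] + 7/12·h[2]
Solving the 2×2 linear system over states ≠ 0 gives exactly h = [0, 8/3, 4] (h[0] = 0 is the target).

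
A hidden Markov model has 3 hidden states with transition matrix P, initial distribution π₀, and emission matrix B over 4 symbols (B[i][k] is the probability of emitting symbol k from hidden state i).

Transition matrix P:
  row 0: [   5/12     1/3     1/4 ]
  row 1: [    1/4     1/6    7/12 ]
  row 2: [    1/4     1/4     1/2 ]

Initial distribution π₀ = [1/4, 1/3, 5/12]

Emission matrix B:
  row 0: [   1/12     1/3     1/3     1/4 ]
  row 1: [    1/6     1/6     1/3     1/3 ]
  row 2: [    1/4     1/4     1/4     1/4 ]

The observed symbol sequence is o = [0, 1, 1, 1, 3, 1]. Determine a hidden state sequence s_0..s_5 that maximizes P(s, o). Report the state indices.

t=0: δ = [2.083e-02, 5.556e-02, 1.042e-01]  (obs o_0=0)
t=1: δ = [8.681e-03, 4.340e-03, 1.302e-02]  ψ = [2, 2, 2]  (obs o_1=1)
t=2: δ = [1.206e-03, 5.425e-04, 1.628e-03]  ψ = [0, 2, 2]  (obs o_2=1)
t=3: δ = [1.674e-04, 6.782e-05, 2.035e-04]  ψ = [0, 2, 2]  (obs o_3=1)
t=4: δ = [1.744e-05, 1.861e-05, 2.543e-05]  ψ = [0, 0, 2]  (obs o_4=3)
t=5: δ = [2.423e-06, 1.060e-06, 3.179e-06]  ψ = [0, 2, 2]  (obs o_5=1)
backtrack: best end state = 2; path = [2, 2, 2, 2, 2, 2]

path = [2, 2, 2, 2, 2, 2]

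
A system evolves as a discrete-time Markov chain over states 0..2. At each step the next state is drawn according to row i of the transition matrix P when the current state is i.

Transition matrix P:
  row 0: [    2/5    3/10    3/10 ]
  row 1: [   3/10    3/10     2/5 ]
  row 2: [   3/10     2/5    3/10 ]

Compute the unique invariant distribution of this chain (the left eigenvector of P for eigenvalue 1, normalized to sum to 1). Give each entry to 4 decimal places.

Balance equations π_j = Σ_i π_i·P[i][j]:
  π_0 = 2/5·π_0 + 3/10·π_1 + 3/10·π_2
  π_1 = 3/10·π_0 + 3/10·π_1 + 2/5·π_2
  normalize: π_0 + π_1 + π_2 = 1
Solving the linear system gives exactly π = [1/3, 1/3, 1/3].

π = [0.3333, 0.3333, 0.3333]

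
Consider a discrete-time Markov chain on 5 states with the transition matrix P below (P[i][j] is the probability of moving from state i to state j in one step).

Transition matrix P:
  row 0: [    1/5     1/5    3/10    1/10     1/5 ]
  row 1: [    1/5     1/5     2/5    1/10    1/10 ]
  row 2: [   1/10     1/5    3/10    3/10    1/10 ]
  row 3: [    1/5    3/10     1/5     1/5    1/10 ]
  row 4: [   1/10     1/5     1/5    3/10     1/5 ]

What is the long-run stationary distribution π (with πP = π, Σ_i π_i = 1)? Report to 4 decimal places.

π = [0.1583, 0.2204, 0.2888, 0.2039, 0.1287]

Balance equations π_j = Σ_i π_i·P[i][j]:
  π_0 = 1/5·π_0 + 1/5·π_1 + 1/10·π_2 + 1/5·π_3 + 1/10·π_4
  π_1 = 1/5·π_0 + 1/5·π_1 + 1/5·π_2 + 3/10·π_3 + 1/5·π_4
  π_2 = 3/10·π_0 + 2/5·π_1 + 3/10·π_2 + 1/5·π_3 + 1/5·π_4
  π_3 = 1/10·π_0 + 1/10·π_1 + 3/10·π_2 + 1/5·π_3 + 3/10·π_4
  normalize: π_0 + π_1 + π_2 + π_3 + π_4 = 1
Solving the linear system gives exactly π = [163/1030, 227/1030, 2677/9270, 21/103, 1193/9270].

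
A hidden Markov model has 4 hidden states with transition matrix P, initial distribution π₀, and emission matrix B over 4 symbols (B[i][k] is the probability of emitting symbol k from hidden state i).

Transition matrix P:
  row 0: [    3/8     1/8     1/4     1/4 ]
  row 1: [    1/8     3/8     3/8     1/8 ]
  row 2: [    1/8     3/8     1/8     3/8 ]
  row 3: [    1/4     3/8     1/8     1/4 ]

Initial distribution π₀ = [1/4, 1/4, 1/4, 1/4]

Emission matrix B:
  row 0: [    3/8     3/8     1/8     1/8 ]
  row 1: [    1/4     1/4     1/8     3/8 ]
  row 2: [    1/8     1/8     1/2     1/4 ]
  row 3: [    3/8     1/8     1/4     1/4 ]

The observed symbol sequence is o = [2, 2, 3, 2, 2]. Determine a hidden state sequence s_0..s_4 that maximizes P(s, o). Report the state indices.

path = [2, 3, 1, 2, 3]

t=0: δ = [3.125e-02, 3.125e-02, 1.250e-01, 6.250e-02]  (obs o_0=2)
t=1: δ = [1.953e-03, 5.859e-03, 7.812e-03, 1.172e-02]  ψ = [2, 2, 2, 2]  (obs o_1=2)
t=2: δ = [3.662e-04, 1.648e-03, 5.493e-04, 7.324e-04]  ψ = [3, 3, 1, 2]  (obs o_2=3)
t=3: δ = [2.575e-05, 7.725e-05, 3.090e-04, 5.150e-05]  ψ = [1, 1, 1, 1]  (obs o_3=2)
t=4: δ = [4.828e-06, 1.448e-05, 1.931e-05, 2.897e-05]  ψ = [2, 2, 2, 2]  (obs o_4=2)
backtrack: best end state = 3; path = [2, 3, 1, 2, 3]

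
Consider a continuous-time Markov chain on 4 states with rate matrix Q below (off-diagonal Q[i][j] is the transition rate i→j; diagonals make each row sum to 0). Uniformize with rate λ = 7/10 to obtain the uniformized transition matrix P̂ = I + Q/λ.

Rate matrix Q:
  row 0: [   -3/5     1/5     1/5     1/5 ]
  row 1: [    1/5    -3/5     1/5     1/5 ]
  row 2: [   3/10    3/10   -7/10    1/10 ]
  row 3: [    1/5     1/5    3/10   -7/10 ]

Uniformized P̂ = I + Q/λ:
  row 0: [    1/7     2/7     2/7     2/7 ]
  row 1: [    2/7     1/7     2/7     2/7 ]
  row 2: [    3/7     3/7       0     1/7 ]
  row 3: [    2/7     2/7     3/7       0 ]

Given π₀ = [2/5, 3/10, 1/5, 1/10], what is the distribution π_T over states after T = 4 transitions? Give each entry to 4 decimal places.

t=0: π = [0.4000, 0.3000, 0.2000, 0.1000]
t=1: π = [0.2571, 0.2714, 0.2429, 0.2286]
t=2: π = [0.2837, 0.2816, 0.2490, 0.1857]
t=3: π = [0.2808, 0.2810, 0.2411, 0.1971]
t=4: π = [0.2800, 0.2800, 0.2450, 0.1950]

π = [0.2800, 0.2800, 0.2450, 0.1950]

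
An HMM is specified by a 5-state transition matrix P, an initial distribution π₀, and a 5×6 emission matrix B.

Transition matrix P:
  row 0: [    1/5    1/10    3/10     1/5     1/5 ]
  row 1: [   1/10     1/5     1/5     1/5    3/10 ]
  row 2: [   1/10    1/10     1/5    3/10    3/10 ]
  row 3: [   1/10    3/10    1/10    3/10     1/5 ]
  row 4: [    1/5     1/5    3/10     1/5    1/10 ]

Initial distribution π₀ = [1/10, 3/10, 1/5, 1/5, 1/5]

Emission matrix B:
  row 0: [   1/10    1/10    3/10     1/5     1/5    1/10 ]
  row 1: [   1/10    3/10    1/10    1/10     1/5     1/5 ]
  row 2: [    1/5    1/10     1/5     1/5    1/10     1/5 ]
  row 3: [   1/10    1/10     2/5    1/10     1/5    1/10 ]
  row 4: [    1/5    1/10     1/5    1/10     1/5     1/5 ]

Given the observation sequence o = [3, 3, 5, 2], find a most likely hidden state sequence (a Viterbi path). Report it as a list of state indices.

t=0: δ = [2.000e-02, 3.000e-02, 4.000e-02, 2.000e-02, 2.000e-02]  (obs o_0=3)
t=1: δ = [8.000e-04, 6.000e-04, 1.600e-03, 1.200e-03, 1.200e-03]  ψ = [0, 1, 2, 2, 2]  (obs o_1=3)
t=2: δ = [2.400e-05, 7.200e-05, 7.200e-05, 4.800e-05, 9.600e-05]  ψ = [4, 3, 4, 2, 2]  (obs o_2=5)
t=3: δ = [5.760e-06, 1.920e-06, 5.760e-06, 8.640e-06, 4.320e-06]  ψ = [4, 4, 4, 2, 1]  (obs o_3=2)
backtrack: best end state = 3; path = [2, 4, 2, 3]

path = [2, 4, 2, 3]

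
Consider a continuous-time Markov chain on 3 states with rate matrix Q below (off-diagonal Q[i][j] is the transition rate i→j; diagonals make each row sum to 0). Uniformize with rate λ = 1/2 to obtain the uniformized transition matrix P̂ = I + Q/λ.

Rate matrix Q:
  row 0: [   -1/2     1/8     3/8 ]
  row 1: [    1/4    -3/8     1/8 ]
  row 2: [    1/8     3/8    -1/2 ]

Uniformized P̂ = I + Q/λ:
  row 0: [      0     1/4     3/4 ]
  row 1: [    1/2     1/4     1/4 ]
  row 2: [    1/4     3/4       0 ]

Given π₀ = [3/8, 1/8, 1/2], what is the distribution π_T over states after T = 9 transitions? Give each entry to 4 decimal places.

π = [0.2810, 0.4068, 0.3122]

t=0: π = [0.3750, 0.1250, 0.5000]
t=1: π = [0.1875, 0.5000, 0.3125]
t=2: π = [0.3281, 0.4063, 0.2656]
t=3: π = [0.2695, 0.3828, 0.3477]
t=4: π = [0.2783, 0.4238, 0.2979]
t=5: π = [0.2864, 0.3989, 0.3147]
t=6: π = [0.2781, 0.4073, 0.3145]
t=7: π = [0.2823, 0.4073, 0.3104]
t=8: π = [0.2812, 0.4052, 0.3135]
t=9: π = [0.2810, 0.4068, 0.3122]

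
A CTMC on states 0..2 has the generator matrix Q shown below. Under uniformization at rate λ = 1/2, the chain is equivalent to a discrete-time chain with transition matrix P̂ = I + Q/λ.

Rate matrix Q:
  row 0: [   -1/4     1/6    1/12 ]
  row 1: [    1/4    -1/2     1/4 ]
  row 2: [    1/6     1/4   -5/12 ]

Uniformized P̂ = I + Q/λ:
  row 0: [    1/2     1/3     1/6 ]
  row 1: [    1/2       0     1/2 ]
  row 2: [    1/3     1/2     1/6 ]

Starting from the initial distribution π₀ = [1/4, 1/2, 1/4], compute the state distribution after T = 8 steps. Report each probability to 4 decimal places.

π = [0.4564, 0.2829, 0.2606]

t=0: π = [0.2500, 0.5000, 0.2500]
t=1: π = [0.4583, 0.2083, 0.3333]
t=2: π = [0.4444, 0.3194, 0.2361]
t=3: π = [0.4606, 0.2662, 0.2731]
t=4: π = [0.4545, 0.2901, 0.2554]
t=5: π = [0.4574, 0.2792, 0.2634]
t=6: π = [0.4561, 0.2842, 0.2597]
t=7: π = [0.4567, 0.2819, 0.2614]
t=8: π = [0.4564, 0.2829, 0.2606]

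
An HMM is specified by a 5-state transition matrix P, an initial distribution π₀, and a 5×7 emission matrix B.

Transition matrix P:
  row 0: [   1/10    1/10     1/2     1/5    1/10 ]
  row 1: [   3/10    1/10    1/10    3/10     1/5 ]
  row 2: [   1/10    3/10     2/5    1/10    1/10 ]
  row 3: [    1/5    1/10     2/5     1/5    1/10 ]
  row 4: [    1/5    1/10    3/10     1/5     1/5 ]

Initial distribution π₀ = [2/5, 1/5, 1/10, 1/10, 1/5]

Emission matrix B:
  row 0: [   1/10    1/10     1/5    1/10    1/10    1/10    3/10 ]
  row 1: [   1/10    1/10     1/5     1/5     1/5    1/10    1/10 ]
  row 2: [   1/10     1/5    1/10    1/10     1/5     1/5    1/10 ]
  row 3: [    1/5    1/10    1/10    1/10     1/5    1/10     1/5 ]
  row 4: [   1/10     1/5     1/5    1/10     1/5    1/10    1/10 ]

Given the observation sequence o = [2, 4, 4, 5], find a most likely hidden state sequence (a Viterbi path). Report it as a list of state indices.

path = [0, 2, 2, 2]

t=0: δ = [8.000e-02, 4.000e-02, 1.000e-02, 1.000e-02, 4.000e-02]  (obs o_0=2)
t=1: δ = [1.200e-03, 1.600e-03, 8.000e-03, 3.200e-03, 1.600e-03]  ψ = [1, 0, 0, 0, 0]  (obs o_1=4)
t=2: δ = [8.000e-05, 4.800e-04, 6.400e-04, 1.600e-04, 1.600e-04]  ψ = [2, 2, 2, 2, 2]  (obs o_2=4)
t=3: δ = [1.440e-05, 1.920e-05, 5.120e-05, 1.440e-05, 9.600e-06]  ψ = [1, 2, 2, 1, 1]  (obs o_3=5)
backtrack: best end state = 2; path = [0, 2, 2, 2]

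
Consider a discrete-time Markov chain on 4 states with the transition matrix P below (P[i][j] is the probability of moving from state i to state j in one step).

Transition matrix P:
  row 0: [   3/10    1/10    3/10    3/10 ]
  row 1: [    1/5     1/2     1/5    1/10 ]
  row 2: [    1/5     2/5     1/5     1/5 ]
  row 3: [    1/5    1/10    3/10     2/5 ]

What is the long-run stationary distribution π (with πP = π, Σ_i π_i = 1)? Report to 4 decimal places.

Balance equations π_j = Σ_i π_i·P[i][j]:
  π_0 = 3/10·π_0 + 1/5·π_1 + 1/5·π_2 + 1/5·π_3
  π_1 = 1/10·π_0 + 1/2·π_1 + 2/5·π_2 + 1/10·π_3
  π_2 = 3/10·π_0 + 1/5·π_1 + 1/5·π_2 + 3/10·π_3
  normalize: π_0 + π_1 + π_2 + π_3 = 1
Solving the linear system gives exactly π = [2/9, 20/69, 17/69, 50/207].

π = [0.2222, 0.2899, 0.2464, 0.2415]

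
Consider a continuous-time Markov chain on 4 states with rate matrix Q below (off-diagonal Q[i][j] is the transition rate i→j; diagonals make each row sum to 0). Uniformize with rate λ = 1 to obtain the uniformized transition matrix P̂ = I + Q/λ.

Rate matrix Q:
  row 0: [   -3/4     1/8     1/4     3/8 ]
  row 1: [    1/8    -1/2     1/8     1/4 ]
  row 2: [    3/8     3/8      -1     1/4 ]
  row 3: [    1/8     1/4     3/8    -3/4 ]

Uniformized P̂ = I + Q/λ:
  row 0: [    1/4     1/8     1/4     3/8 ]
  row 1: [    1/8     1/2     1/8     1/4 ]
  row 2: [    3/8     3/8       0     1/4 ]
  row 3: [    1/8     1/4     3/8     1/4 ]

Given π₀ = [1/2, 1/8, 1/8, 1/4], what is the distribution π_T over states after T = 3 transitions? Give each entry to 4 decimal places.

t=0: π = [0.5000, 0.1250, 0.1250, 0.2500]
t=1: π = [0.2188, 0.2344, 0.2344, 0.3125]
t=2: π = [0.2109, 0.3105, 0.2012, 0.2773]
t=3: π = [0.2017, 0.3264, 0.1956, 0.2764]

π = [0.2017, 0.3264, 0.1956, 0.2764]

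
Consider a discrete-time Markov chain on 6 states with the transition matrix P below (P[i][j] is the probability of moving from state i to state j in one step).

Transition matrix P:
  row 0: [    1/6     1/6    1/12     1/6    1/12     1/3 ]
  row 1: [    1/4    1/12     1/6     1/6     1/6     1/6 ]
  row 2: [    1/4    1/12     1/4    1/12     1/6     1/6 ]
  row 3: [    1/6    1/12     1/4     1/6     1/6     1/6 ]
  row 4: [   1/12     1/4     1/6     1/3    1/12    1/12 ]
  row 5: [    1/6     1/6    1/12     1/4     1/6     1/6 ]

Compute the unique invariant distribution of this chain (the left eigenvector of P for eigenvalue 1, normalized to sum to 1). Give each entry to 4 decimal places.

Balance equations π_j = Σ_i π_i·P[i][j]:
  π_0 = 1/6·π_0 + 1/4·π_1 + 1/4·π_2 + 1/6·π_3 + 1/12·π_4 + 1/6·π_5
  π_1 = 1/6·π_0 + 1/12·π_1 + 1/12·π_2 + 1/12·π_3 + 1/4·π_4 + 1/6·π_5
  π_2 = 1/12·π_0 + 1/6·π_1 + 1/4·π_2 + 1/4·π_3 + 1/6·π_4 + 1/12·π_5
  π_3 = 1/6·π_0 + 1/6·π_1 + 1/12·π_2 + 1/6·π_3 + 1/3·π_4 + 1/4·π_5
  π_4 = 1/12·π_0 + 1/6·π_1 + 1/6·π_2 + 1/6·π_3 + 1/12·π_4 + 1/6·π_5
  normalize: π_0 + π_1 + π_2 + π_3 + π_4 + π_5 = 1
Solving the linear system gives exactly π = [16244/90113, 12355/90113, 14961/90113, 17264/90113, 12614/90113, 16675/90113].

π = [0.1803, 0.1371, 0.1660, 0.1916, 0.1400, 0.1850]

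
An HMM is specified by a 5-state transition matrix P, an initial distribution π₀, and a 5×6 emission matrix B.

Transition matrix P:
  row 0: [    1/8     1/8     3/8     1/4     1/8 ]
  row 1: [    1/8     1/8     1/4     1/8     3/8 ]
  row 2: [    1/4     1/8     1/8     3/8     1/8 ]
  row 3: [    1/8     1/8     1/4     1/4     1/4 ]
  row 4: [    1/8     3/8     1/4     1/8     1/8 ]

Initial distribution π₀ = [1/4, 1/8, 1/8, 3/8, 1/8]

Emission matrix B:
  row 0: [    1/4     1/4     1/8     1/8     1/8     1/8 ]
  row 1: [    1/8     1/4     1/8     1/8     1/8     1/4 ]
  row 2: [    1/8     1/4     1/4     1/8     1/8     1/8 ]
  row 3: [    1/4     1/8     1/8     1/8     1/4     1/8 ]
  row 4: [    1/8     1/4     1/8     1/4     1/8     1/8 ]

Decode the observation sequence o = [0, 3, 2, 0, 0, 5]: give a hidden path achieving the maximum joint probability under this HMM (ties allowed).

t=0: δ = [6.250e-02, 1.562e-02, 1.562e-02, 9.375e-02, 1.562e-02]  (obs o_0=0)
t=1: δ = [1.465e-03, 1.465e-03, 2.930e-03, 2.930e-03, 5.859e-03]  ψ = [3, 3, 0, 3, 3]  (obs o_1=3)
t=2: δ = [9.155e-05, 2.747e-04, 3.662e-04, 1.373e-04, 9.155e-05]  ψ = [2, 4, 4, 2, 3]  (obs o_2=2)
t=3: δ = [2.289e-05, 5.722e-06, 8.583e-06, 3.433e-05, 1.287e-05]  ψ = [2, 2, 1, 2, 1]  (obs o_3=0)
t=4: δ = [1.073e-06, 6.035e-07, 1.073e-06, 2.146e-06, 1.073e-06]  ψ = [3, 4, 0, 3, 3]  (obs o_4=0)
t=5: δ = [3.353e-08, 1.006e-07, 6.706e-08, 6.706e-08, 6.706e-08]  ψ = [2, 4, 3, 3, 3]  (obs o_5=5)
backtrack: best end state = 1; path = [3, 4, 2, 3, 4, 1]

path = [3, 4, 2, 3, 4, 1]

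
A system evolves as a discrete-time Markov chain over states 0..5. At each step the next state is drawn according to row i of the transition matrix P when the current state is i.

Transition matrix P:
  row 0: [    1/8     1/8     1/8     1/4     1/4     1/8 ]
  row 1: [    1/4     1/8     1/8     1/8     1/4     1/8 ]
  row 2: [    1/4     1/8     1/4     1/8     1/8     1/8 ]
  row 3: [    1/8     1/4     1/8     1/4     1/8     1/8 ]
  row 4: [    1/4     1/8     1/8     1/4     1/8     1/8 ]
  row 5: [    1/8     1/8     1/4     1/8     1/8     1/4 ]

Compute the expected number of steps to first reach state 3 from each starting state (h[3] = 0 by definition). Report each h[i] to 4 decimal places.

h = [5.0992, 5.7366, 5.8276, 0.0000, 5.0992, 5.9317]

First-step conditioning: h[3] = 0; for i ≠ 3, h[i] = 1 + Σ_k P[i][k]·h[k].
  h[0] = 1 + 1/8·h[0] + 1/8·h[1] + 1/8·h[2] + 1/4·h[4] + 1/8·h[5]
  h[1] = 1 + 1/4·h[0] + 1/8·h[1] + 1/8·h[2] + 1/4·h[4] + 1/8·h[5]
  h[2] = 1 + 1/4·h[0] + 1/8·h[1] + 1/4·h[2] + 1/8·h[4] + 1/8·h[5]
  h[4] = 1 + 1/4·h[0] + 1/8·h[1] + 1/8·h[2] + 1/8·h[4] + 1/8·h[5]
  h[5] = 1 + 1/8·h[0] + 1/8·h[1] + 1/4·h[2] + 1/8·h[4] + 1/4·h[5]
Solving the 5×5 linear system over states ≠ 3 gives exactly h = [3136/615, 1176/205, 3584/615, 0, 3136/615, 1216/205] (h[3] = 0 is the target).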